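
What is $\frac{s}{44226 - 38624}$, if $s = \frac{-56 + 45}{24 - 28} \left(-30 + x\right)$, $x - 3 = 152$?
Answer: $\frac{1375}{22408} \approx 0.061362$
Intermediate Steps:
$x = 155$ ($x = 3 + 152 = 155$)
$s = \frac{1375}{4}$ ($s = \frac{-56 + 45}{24 - 28} \left(-30 + 155\right) = - \frac{11}{-4} \cdot 125 = \left(-11\right) \left(- \frac{1}{4}\right) 125 = \frac{11}{4} \cdot 125 = \frac{1375}{4} \approx 343.75$)
$\frac{s}{44226 - 38624} = \frac{1375}{4 \left(44226 - 38624\right)} = \frac{1375}{4 \cdot 5602} = \frac{1375}{4} \cdot \frac{1}{5602} = \frac{1375}{22408}$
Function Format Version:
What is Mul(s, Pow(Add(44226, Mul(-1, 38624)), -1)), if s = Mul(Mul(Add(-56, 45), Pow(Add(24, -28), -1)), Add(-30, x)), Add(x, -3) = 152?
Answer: Rational(1375, 22408) ≈ 0.061362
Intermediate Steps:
x = 155 (x = Add(3, 152) = 155)
s = Rational(1375, 4) (s = Mul(Mul(Add(-56, 45), Pow(Add(24, -28), -1)), Add(-30, 155)) = Mul(Mul(-11, Pow(-4, -1)), 125) = Mul(Mul(-11, Rational(-1, 4)), 125) = Mul(Rational(11, 4), 125) = Rational(1375, 4) ≈ 343.75)
Mul(s, Pow(Add(44226, Mul(-1, 38624)), -1)) = Mul(Rational(1375, 4), Pow(Add(44226, Mul(-1, 38624)), -1)) = Mul(Rational(1375, 4), Pow(Add(44226, -38624), -1)) = Mul(Rational(1375, 4), Pow(5602, -1)) = Mul(Rational(1375, 4), Rational(1, 5602)) = Rational(1375, 22408)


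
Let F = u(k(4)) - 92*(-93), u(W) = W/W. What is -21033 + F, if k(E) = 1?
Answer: -12476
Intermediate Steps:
u(W) = 1
F = 8557 (F = 1 - 92*(-93) = 1 + 8556 = 8557)
-21033 + F = -21033 + 8557 = -12476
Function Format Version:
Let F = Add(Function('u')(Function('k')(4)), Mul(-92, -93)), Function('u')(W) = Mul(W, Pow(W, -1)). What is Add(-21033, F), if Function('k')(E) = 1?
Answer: -12476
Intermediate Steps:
Function('u')(W) = 1
F = 8557 (F = Add(1, Mul(-92, -93)) = Add(1, 8556) = 8557)
Add(-21033, F) = Add(-21033, 8557) = -12476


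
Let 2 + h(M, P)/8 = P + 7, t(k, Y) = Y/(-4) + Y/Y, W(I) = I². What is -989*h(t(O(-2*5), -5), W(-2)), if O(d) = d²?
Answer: -71208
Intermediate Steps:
t(k, Y) = 1 - Y/4 (t(k, Y) = Y*(-¼) + 1 = -Y/4 + 1 = 1 - Y/4)
h(M, P) = 40 + 8*P (h(M, P) = -16 + 8*(P + 7) = -16 + 8*(7 + P) = -16 + (56 + 8*P) = 40 + 8*P)
-989*h(t(O(-2*5), -5), W(-2)) = -989*(40 + 8*(-2)²) = -989*(40 + 8*4) = -989*(40 + 32) = -989*72 = -71208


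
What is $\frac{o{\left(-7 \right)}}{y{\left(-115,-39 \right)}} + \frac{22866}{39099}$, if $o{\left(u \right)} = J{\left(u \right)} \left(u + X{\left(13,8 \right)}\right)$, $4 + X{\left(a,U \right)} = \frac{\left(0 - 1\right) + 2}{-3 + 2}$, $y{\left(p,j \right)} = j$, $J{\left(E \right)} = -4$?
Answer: $- \frac{109442}{169429} \approx -0.64595$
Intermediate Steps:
$X{\left(a,U \right)} = -5$ ($X{\left(a,U \right)} = -4 + \frac{\left(0 - 1\right) + 2}{-3 + 2} = -4 + \frac{-1 + 2}{-1} = -4 + 1 \left(-1\right) = -4 - 1 = -5$)
$o{\left(u \right)} = 20 - 4 u$ ($o{\left(u \right)} = - 4 \left(u - 5\right) = - 4 \left(-5 + u\right) = 20 - 4 u$)
$\frac{o{\left(-7 \right)}}{y{\left(-115,-39 \right)}} + \frac{22866}{39099} = \frac{20 - -28}{-39} + \frac{22866}{39099} = \left(20 + 28\right) \left(- \frac{1}{39}\right) + 22866 \cdot \frac{1}{39099} = 48 \left(- \frac{1}{39}\right) + \frac{7622}{13033} = - \frac{16}{13} + \frac{7622}{13033} = - \frac{109442}{169429}$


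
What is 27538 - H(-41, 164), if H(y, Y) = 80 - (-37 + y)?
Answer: 27380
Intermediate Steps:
H(y, Y) = 117 - y (H(y, Y) = 80 + (37 - y) = 117 - y)
27538 - H(-41, 164) = 27538 - (117 - 1*(-41)) = 27538 - (117 + 41) = 27538 - 1*158 = 27538 - 158 = 27380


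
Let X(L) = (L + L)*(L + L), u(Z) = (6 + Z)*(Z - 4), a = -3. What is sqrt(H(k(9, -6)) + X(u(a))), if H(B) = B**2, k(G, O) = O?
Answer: 30*sqrt(2) ≈ 42.426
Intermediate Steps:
u(Z) = (-4 + Z)*(6 + Z) (u(Z) = (6 + Z)*(-4 + Z) = (-4 + Z)*(6 + Z))
X(L) = 4*L**2 (X(L) = (2*L)*(2*L) = 4*L**2)
sqrt(H(k(9, -6)) + X(u(a))) = sqrt((-6)**2 + 4*(-24 + (-3)**2 + 2*(-3))**2) = sqrt(36 + 4*(-24 + 9 - 6)**2) = sqrt(36 + 4*(-21)**2) = sqrt(36 + 4*441) = sqrt(36 + 1764) = sqrt(1800) = 30*sqrt(2)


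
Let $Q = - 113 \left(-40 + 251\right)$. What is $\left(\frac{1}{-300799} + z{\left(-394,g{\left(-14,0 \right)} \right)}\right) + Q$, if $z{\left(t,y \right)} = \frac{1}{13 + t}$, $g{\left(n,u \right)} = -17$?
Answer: $- \frac{2732513463397}{114604419} \approx -23843.0$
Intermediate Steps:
$Q = -23843$ ($Q = \left(-113\right) 211 = -23843$)
$\left(\frac{1}{-300799} + z{\left(-394,g{\left(-14,0 \right)} \right)}\right) + Q = \left(\frac{1}{-300799} + \frac{1}{13 - 394}\right) - 23843 = \left(- \frac{1}{300799} + \frac{1}{-381}\right) - 23843 = \left(- \frac{1}{300799} - \frac{1}{381}\right) - 23843 = - \frac{301180}{114604419} - 23843 = - \frac{2732513463397}{114604419}$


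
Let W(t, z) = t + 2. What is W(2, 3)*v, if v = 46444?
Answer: 185776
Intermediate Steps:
W(t, z) = 2 + t
W(2, 3)*v = (2 + 2)*46444 = 4*46444 = 185776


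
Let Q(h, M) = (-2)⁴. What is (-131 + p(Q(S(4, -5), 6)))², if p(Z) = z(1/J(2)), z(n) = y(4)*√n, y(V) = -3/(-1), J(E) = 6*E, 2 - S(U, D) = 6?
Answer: (262 - √3)²/4 ≈ 16935.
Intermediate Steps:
S(U, D) = -4 (S(U, D) = 2 - 1*6 = 2 - 6 = -4)
y(V) = 3 (y(V) = -3*(-1) = 3)
Q(h, M) = 16
z(n) = 3*√n
p(Z) = √3/2 (p(Z) = 3*√(1/(6*2)) = 3*√(1/12) = 3*(√3/6) = √3/2)
(-131 + p(Q(S(4, -5), 6)))² = (-131 + √3/2)²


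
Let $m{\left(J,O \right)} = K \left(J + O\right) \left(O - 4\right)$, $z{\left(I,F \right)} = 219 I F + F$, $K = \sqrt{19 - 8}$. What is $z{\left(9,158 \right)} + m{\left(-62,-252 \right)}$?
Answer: $311576 + 80384 \sqrt{11} \approx 5.7818 \cdot 10^{5}$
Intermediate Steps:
$K = \sqrt{11} \approx 3.3166$
$z{\left(I,F \right)} = F + 219 F I$ ($z{\left(I,F \right)} = 219 F I + F = F + 219 F I$)
$m{\left(J,O \right)} = \sqrt{11} \left(-4 + O\right) \left(J + O\right)$ ($m{\left(J,O \right)} = \sqrt{11} \left(J + O\right) \left(O - 4\right) = \sqrt{11} \left(J + O\right) \left(-4 + O\right) = \sqrt{11} \left(-4 + O\right) \left(J + O\right)$)
$z{\left(9,158 \right)} + m{\left(-62,-252 \right)} = 158 \left(1 + 219 \cdot 9\right) + \sqrt{11} \left(\left(-252\right)^{2} - -248 - -1008 - -15624\right) = 158 \left(1 + 1971\right) + \sqrt{11} \left(63504 + 248 + 1008 + 15624\right) = 158 \cdot 1972 + \sqrt{11} \cdot 80384 = 311576 + 80384 \sqrt{11}$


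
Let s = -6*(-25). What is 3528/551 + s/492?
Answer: 303071/45182 ≈ 6.7078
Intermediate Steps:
s = 150
3528/551 + s/492 = 3528/551 + 150/492 = 3528*(1/551) + 150*(1/492) = 3528/551 + 25/82 = 303071/45182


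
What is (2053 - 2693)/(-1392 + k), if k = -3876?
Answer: 160/1317 ≈ 0.12149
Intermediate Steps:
(2053 - 2693)/(-1392 + k) = (2053 - 2693)/(-1392 - 3876) = -640/(-5268) = -640*(-1/5268) = 160/1317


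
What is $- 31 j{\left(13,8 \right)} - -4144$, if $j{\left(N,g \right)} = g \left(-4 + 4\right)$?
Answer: $4144$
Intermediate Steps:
$j{\left(N,g \right)} = 0$ ($j{\left(N,g \right)} = g 0 = 0$)
$- 31 j{\left(13,8 \right)} - -4144 = \left(-31\right) 0 - -4144 = 0 + 4144 = 4144$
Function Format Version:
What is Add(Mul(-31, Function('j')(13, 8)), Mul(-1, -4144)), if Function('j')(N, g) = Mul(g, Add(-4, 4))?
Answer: 4144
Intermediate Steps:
Function('j')(N, g) = 0 (Function('j')(N, g) = Mul(g, 0) = 0)
Add(Mul(-31, Function('j')(13, 8)), Mul(-1, -4144)) = Add(Mul(-31, 0), Mul(-1, -4144)) = Add(0, 4144) = 4144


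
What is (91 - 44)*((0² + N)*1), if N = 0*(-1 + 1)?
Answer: 0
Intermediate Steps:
N = 0 (N = 0*0 = 0)
(91 - 44)*((0² + N)*1) = (91 - 44)*((0² + 0)*1) = 47*((0 + 0)*1) = 47*(0*1) = 47*0 = 0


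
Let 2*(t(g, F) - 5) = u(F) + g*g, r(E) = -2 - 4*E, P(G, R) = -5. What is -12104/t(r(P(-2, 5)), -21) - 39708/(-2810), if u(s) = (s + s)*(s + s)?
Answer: 3820726/1473845 ≈ 2.5924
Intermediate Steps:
u(s) = 4*s² (u(s) = (2*s)*(2*s) = 4*s²)
t(g, F) = 5 + g²/2 + 2*F² (t(g, F) = 5 + (4*F² + g*g)/2 = 5 + (4*F² + g²)/2 = 5 + (g² + 4*F²)/2 = 5 + (g²/2 + 2*F²) = 5 + g²/2 + 2*F²)
-12104/t(r(P(-2, 5)), -21) - 39708/(-2810) = -12104/(5 + (-2 - 4*(-5))²/2 + 2*(-21)²) - 39708/(-2810) = -12104/(5 + (-2 + 20)²/2 + 2*441) - 39708*(-1/2810) = -12104/(5 + (½)*18² + 882) + 19854/1405 = -12104/(5 + (½)*324 + 882) + 19854/1405 = -12104/(5 + 162 + 882) + 19854/1405 = -12104/1049 + 19854/1405 = 3820726/1473845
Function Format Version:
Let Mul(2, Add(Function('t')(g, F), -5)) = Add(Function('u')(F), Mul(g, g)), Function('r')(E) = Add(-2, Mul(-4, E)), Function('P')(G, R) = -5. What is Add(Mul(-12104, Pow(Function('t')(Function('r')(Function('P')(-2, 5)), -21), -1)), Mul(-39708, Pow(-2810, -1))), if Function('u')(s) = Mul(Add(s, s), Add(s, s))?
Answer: Rational(3820726, 1473845) ≈ 2.5924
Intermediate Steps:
Function('u')(s) = Mul(4, Pow(s, 2)) (Function('u')(s) = Mul(Mul(2, s), Mul(2, s)) = Mul(4, Pow(s, 2)))
Function('t')(g, F) = Add(5, Mul(Rational(1, 2), Pow(g, 2)), Mul(2, Pow(F, 2))) (Function('t')(g, F) = Add(5, Mul(Rational(1, 2), Add(Mul(4, Pow(F, 2)), Mul(g, g)))) = Add(5, Mul(Rational(1, 2), Add(Mul(4, Pow(F, 2)), Pow(g, 2)))) = Add(5, Mul(Rational(1, 2), Add(Pow(g, 2), Mul(4, Pow(F, 2))))) = Add(5, Add(Mul(Rational(1, 2), Pow(g, 2)), Mul(2, Pow(F, 2)))) = Add(5, Mul(Rational(1, 2), Pow(g, 2)), Mul(2, Pow(F, 2))))
Add(Mul(-12104, Pow(Function('t')(Function('r')(Function('P')(-2, 5)), -21), -1)), Mul(-39708, Pow(-2810, -1))) = Add(Mul(-12104, Pow(Add(5, Mul(Rational(1, 2), Pow(Add(-2, Mul(-4, -5)), 2)), Mul(2, Pow(-21, 2))), -1)), Mul(-39708, Pow(-2810, -1))) = Add(Mul(-12104, Pow(Add(5, Mul(Rational(1, 2), Pow(Add(-2, 20), 2)), Mul(2, 441)), -1)), Mul(-39708, Rational(-1, 2810))) = Add(Mul(-12104, Pow(Add(5, Mul(Rational(1, 2), Pow(18, 2)), 882), -1)), Rational(19854, 1405)) = Add(Mul(-12104, Pow(Add(5, Mul(Rational(1, 2), 324), 882), -1)), Rational(19854, 1405)) = Add(Mul(-12104, Pow(Add(5, 162, 882), -1)), Rational(19854, 1405)) = Add(Mul(-12104, Pow(1049, -1)), Rational(19854, 1405)) = Add(Mul(-12104, Rational(1, 1049)), Rational(19854, 1405)) = Add(Rational(-12104, 1049), Rational(19854, 1405)) = Rational(3820726, 1473845)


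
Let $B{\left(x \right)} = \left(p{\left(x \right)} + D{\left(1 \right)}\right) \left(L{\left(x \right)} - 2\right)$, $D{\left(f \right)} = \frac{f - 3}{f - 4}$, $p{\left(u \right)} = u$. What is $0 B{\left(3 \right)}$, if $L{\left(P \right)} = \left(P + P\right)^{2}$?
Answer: $0$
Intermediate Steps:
$L{\left(P \right)} = 4 P^{2}$ ($L{\left(P \right)} = \left(2 P\right)^{2} = 4 P^{2}$)
$D{\left(f \right)} = \frac{-3 + f}{-4 + f}$
$B{\left(x \right)} = \left(-2 + 4 x^{2}\right) \left(\frac{2}{3} + x\right)$ ($B{\left(x \right)} = \left(x + \frac{-3 + 1}{-4 + 1}\right) \left(4 x^{2} - 2\right) = \left(x + \frac{1}{-3} \left(-2\right)\right) \left(-2 + 4 x^{2}\right) = \left(x - - \frac{2}{3}\right) \left(-2 + 4 x^{2}\right) = \left(x + \frac{2}{3}\right) \left(-2 + 4 x^{2}\right) = \left(\frac{2}{3} + x\right) \left(-2 + 4 x^{2}\right) = \left(-2 + 4 x^{2}\right) \left(\frac{2}{3} + x\right)$)
$0 B{\left(3 \right)} = 0 \left(- \frac{4}{3} - 6 + 4 \cdot 3^{3} + \frac{8 \cdot 3^{2}}{3}\right) = 0 \left(- \frac{4}{3} - 6 + 4 \cdot 27 + \frac{8}{3} \cdot 9\right) = 0 \left(- \frac{4}{3} - 6 + 108 + 24\right) = 0 \cdot \frac{374}{3} = 0$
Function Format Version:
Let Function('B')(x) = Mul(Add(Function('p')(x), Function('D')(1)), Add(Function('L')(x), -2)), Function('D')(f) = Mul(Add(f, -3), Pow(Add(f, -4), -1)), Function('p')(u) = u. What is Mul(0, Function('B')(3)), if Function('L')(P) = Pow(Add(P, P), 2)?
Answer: 0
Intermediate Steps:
Function('L')(P) = Mul(4, Pow(P, 2)) (Function('L')(P) = Pow(Mul(2, P), 2) = Mul(4, Pow(P, 2)))
Function('D')(f) = Mul(Pow(Add(-4, f), -1), Add(-3, f)) (Function('D')(f) = Mul(Add(-3, f), Pow(Add(-4, f), -1)) = Mul(Pow(Add(-4, f), -1), Add(-3, f)))
Function('B')(x) = Mul(Add(-2, Mul(4, Pow(x, 2))), Add(Rational(2, 3), x)) (Function('B')(x) = Mul(Add(x, Mul(Pow(Add(-4, 1), -1), Add(-3, 1))), Add(Mul(4, Pow(x, 2)), -2)) = Mul(Add(x, Mul(Pow(-3, -1), -2)), Add(-2, Mul(4, Pow(x, 2)))) = Mul(Add(x, Mul(Rational(-1, 3), -2)), Add(-2, Mul(4, Pow(x, 2)))) = Mul(Add(x, Rational(2, 3)), Add(-2, Mul(4, Pow(x, 2)))) = Mul(Add(Rational(2, 3), x), Add(-2, Mul(4, Pow(x, 2)))) = Mul(Add(-2, Mul(4, Pow(x, 2))), Add(Rational(2, 3), x)))
Mul(0, Function('B')(3)) = Mul(0, Add(Rational(-4, 3), Mul(-2, 3), Mul(4, Pow(3, 3)), Mul(Rational(8, 3), Pow(3, 2)))) = Mul(0, Add(Rational(-4, 3), -6, Mul(4, 27), Mul(Rational(8, 3), 9))) = Mul(0, Add(Rational(-4, 3), -6, 108, 24)) = Mul(0, Rational(374, 3)) = 0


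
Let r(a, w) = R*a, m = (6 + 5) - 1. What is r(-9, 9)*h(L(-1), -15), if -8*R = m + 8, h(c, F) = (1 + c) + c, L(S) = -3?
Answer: -405/4 ≈ -101.25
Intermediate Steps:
m = 10 (m = 11 - 1 = 10)
h(c, F) = 1 + 2*c
R = -9/4 (R = -(10 + 8)/8 = -⅛*18 = -9/4 ≈ -2.2500)
r(a, w) = -9*a/4
r(-9, 9)*h(L(-1), -15) = (-9/4*(-9))*(1 + 2*(-3)) = 81*(1 - 6)/4 = (81/4)*(-5) = -405/4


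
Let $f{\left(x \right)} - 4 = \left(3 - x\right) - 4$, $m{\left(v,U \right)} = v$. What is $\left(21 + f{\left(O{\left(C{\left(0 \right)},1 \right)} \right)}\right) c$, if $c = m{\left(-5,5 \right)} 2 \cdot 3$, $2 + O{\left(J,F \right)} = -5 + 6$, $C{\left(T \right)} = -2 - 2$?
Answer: $-750$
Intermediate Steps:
$C{\left(T \right)} = -4$ ($C{\left(T \right)} = -2 - 2 = -4$)
$O{\left(J,F \right)} = -1$ ($O{\left(J,F \right)} = -2 + \left(-5 + 6\right) = -2 + 1 = -1$)
$c = -30$ ($c = \left(-5\right) 2 \cdot 3 = \left(-10\right) 3 = -30$)
$f{\left(x \right)} = 3 - x$ ($f{\left(x \right)} = 4 - \left(1 + x\right) = 3 - x$)
$\left(21 + f{\left(O{\left(C{\left(0 \right)},1 \right)} \right)}\right) c = \left(21 + \left(3 - -1\right)\right) \left(-30\right) = \left(21 + \left(3 + 1\right)\right) \left(-30\right) = \left(21 + 4\right) \left(-30\right) = 25 \left(-30\right) = -750$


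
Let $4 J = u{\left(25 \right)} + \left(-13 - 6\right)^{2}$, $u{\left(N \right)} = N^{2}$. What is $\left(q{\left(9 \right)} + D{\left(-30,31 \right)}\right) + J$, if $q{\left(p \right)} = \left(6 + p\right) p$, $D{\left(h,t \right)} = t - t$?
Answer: $\frac{763}{2} \approx 381.5$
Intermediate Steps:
$D{\left(h,t \right)} = 0$
$q{\left(p \right)} = p \left(6 + p\right)$
$J = \frac{493}{2}$ ($J = \frac{25^{2} + \left(-13 - 6\right)^{2}}{4} = \frac{625 + \left(-19\right)^{2}}{4} = \frac{625 + 361}{4} = \frac{1}{4} \cdot 986 = \frac{493}{2} \approx 246.5$)
$\left(q{\left(9 \right)} + D{\left(-30,31 \right)}\right) + J = \left(9 \left(6 + 9\right) + 0\right) + \frac{493}{2} = \left(9 \cdot 15 + 0\right) + \frac{493}{2} = \left(135 + 0\right) + \frac{493}{2} = 135 + \frac{493}{2} = \frac{763}{2}$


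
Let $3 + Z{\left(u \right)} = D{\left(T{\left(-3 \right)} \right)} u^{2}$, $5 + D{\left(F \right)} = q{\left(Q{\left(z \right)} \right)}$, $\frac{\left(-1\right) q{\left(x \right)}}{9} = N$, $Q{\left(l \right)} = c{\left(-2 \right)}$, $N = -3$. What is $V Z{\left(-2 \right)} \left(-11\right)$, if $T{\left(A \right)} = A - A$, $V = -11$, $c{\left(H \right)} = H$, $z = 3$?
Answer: $10285$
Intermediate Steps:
$Q{\left(l \right)} = -2$
$q{\left(x \right)} = 27$ ($q{\left(x \right)} = \left(-9\right) \left(-3\right) = 27$)
$T{\left(A \right)} = 0$
$D{\left(F \right)} = 22$ ($D{\left(F \right)} = -5 + 27 = 22$)
$Z{\left(u \right)} = -3 + 22 u^{2}$
$V Z{\left(-2 \right)} \left(-11\right) = - 11 \left(-3 + 22 \left(-2\right)^{2}\right) \left(-11\right) = - 11 \left(-3 + 22 \cdot 4\right) \left(-11\right) = - 11 \left(-3 + 88\right) \left(-11\right) = \left(-11\right) 85 \left(-11\right) = \left(-935\right) \left(-11\right) = 10285$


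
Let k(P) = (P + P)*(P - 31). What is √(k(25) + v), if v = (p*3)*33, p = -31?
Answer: I*√3369 ≈ 58.043*I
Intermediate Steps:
k(P) = 2*P*(-31 + P) (k(P) = (2*P)*(-31 + P) = 2*P*(-31 + P))
v = -3069 (v = -31*3*33 = -93*33 = -3069)
√(k(25) + v) = √(2*25*(-31 + 25) - 3069) = √(2*25*(-6) - 3069) = √(-300 - 3069) = √(-3369) = I*√3369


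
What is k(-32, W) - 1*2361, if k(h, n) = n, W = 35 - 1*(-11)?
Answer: -2315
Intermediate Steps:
W = 46 (W = 35 + 11 = 46)
k(-32, W) - 1*2361 = 46 - 1*2361 = 46 - 2361 = -2315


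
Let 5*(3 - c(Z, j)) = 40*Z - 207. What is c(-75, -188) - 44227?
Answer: -217913/5 ≈ -43583.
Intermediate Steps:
c(Z, j) = 222/5 - 8*Z (c(Z, j) = 3 - (40*Z - 207)/5 = 3 - (-207 + 40*Z)/5 = 3 + (207/5 - 8*Z) = 222/5 - 8*Z)
c(-75, -188) - 44227 = (222/5 - 8*(-75)) - 44227 = (222/5 + 600) - 44227 = 3222/5 - 44227 = -217913/5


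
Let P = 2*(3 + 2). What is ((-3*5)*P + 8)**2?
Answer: 20164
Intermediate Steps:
P = 10 (P = 2*5 = 10)
((-3*5)*P + 8)**2 = (-3*5*10 + 8)**2 = (-15*10 + 8)**2 = (-150 + 8)**2 = (-142)**2 = 20164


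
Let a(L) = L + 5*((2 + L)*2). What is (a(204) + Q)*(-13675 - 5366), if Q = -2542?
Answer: 5293398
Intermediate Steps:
a(L) = 20 + 11*L (a(L) = L + 5*(4 + 2*L) = L + (20 + 10*L) = 20 + 11*L)
(a(204) + Q)*(-13675 - 5366) = ((20 + 11*204) - 2542)*(-13675 - 5366) = ((20 + 2244) - 2542)*(-19041) = (2264 - 2542)*(-19041) = -278*(-19041) = 5293398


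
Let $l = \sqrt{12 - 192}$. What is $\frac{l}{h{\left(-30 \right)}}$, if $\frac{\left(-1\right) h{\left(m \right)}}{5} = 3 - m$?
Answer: $- \frac{2 i \sqrt{5}}{55} \approx - 0.081312 i$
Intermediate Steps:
$h{\left(m \right)} = -15 + 5 m$ ($h{\left(m \right)} = - 5 \left(3 - m\right) = -15 + 5 m$)
$l = 6 i \sqrt{5}$ ($l = \sqrt{-180} = 6 i \sqrt{5} \approx 13.416 i$)
$\frac{l}{h{\left(-30 \right)}} = \frac{6 i \sqrt{5}}{-15 + 5 \left(-30\right)} = \frac{6 i \sqrt{5}}{-15 - 150} = \frac{6 i \sqrt{5}}{-165} = 6 i \sqrt{5} \left(- \frac{1}{165}\right) = - \frac{2 i \sqrt{5}}{55}$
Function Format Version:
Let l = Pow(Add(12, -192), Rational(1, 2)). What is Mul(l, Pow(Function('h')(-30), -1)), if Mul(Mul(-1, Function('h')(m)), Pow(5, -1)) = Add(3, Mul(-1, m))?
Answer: Mul(Rational(-2, 55), I, Pow(5, Rational(1, 2))) ≈ Mul(-0.081312, I)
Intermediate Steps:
Function('h')(m) = Add(-15, Mul(5, m)) (Function('h')(m) = Mul(-5, Add(3, Mul(-1, m))) = Add(-15, Mul(5, m)))
l = Mul(6, I, Pow(5, Rational(1, 2))) (l = Pow(-180, Rational(1, 2)) = Mul(6, I, Pow(5, Rational(1, 2))) ≈ Mul(13.416, I))
Mul(l, Pow(Function('h')(-30), -1)) = Mul(Mul(6, I, Pow(5, Rational(1, 2))), Pow(Add(-15, Mul(5, -30)), -1)) = Mul(Mul(6, I, Pow(5, Rational(1, 2))), Pow(Add(-15, -150), -1)) = Mul(Mul(6, I, Pow(5, Rational(1, 2))), Pow(-165, -1)) = Mul(Mul(6, I, Pow(5, Rational(1, 2))), Rational(-1, 165)) = Mul(Rational(-2, 55), I, Pow(5, Rational(1, 2)))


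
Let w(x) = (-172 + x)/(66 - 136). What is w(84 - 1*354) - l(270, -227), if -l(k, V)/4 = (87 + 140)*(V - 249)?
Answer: -15127059/35 ≈ -4.3220e+5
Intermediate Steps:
l(k, V) = 226092 - 908*V (l(k, V) = -4*(87 + 140)*(V - 249) = -908*(-249 + V) = -4*(-56523 + 227*V) = 226092 - 908*V)
w(x) = 86/35 - x/70 (w(x) = (-172 + x)/(-70) = (-172 + x)*(-1/70) = 86/35 - x/70)
w(84 - 1*354) - l(270, -227) = (86/35 - (84 - 1*354)/70) - (226092 - 908*(-227)) = (86/35 - (84 - 354)/70) - (226092 + 206116) = (86/35 - 1/70*(-270)) - 1*432208 = (86/35 + 27/7) - 432208 = 221/35 - 432208 = -15127059/35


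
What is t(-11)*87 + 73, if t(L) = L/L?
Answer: 160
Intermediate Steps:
t(L) = 1
t(-11)*87 + 73 = 1*87 + 73 = 87 + 73 = 160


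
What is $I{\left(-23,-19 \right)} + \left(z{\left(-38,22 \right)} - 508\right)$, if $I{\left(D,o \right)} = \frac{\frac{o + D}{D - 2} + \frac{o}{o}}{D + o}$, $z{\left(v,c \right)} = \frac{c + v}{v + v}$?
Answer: $- \frac{10131673}{19950} \approx -507.85$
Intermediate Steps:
$z{\left(v,c \right)} = \frac{c + v}{2 v}$
$I{\left(D,o \right)} = \frac{1 + \frac{D + o}{-2 + D}}{D + o}$ ($I{\left(D,o \right)} = \frac{\frac{D + o}{-2 + D} + 1}{D + o} = \frac{1 + \frac{D + o}{-2 + D}}{D + o}$)
$I{\left(-23,-19 \right)} + \left(z{\left(-38,22 \right)} - 508\right) = \frac{-2 - 19 + 2 \left(-23\right)}{\left(-23\right)^{2} - -46 - -38 - -437} - \left(508 - \frac{22 - 38}{2 \left(-38\right)}\right) = \frac{-2 - 19 - 46}{529 + 46 + 38 + 437} - \left(508 + \frac{1}{76} \left(-16\right)\right) = \frac{1}{1050} \left(-67\right) + \left(\frac{4}{19} - 508\right) = \frac{1}{1050} \left(-67\right) - \frac{9648}{19} = - \frac{67}{1050} - \frac{9648}{19} = - \frac{10131673}{19950}$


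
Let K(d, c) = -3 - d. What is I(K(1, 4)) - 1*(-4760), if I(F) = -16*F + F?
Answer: 4820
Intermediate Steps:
I(F) = -15*F
I(K(1, 4)) - 1*(-4760) = -15*(-3 - 1*1) - 1*(-4760) = -15*(-3 - 1) + 4760 = -15*(-4) + 4760 = 60 + 4760 = 4820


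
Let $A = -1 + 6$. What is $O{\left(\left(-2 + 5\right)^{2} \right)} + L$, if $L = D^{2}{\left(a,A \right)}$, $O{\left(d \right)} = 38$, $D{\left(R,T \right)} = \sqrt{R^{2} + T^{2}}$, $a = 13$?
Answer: $232$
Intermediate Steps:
$A = 5$
$L = 194$ ($L = \left(\sqrt{13^{2} + 5^{2}}\right)^{2} = \left(\sqrt{169 + 25}\right)^{2} = \left(\sqrt{194}\right)^{2} = 194$)
$O{\left(\left(-2 + 5\right)^{2} \right)} + L = 38 + 194 = 232$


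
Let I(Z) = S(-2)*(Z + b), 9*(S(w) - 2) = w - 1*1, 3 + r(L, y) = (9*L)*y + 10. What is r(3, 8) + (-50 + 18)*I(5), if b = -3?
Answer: 349/3 ≈ 116.33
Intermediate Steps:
r(L, y) = 7 + 9*L*y (r(L, y) = -3 + ((9*L)*y + 10) = -3 + (9*L*y + 10) = -3 + (10 + 9*L*y) = 7 + 9*L*y)
S(w) = 17/9 + w/9 (S(w) = 2 + (w - 1*1)/9 = 2 + (w - 1)/9 = 2 + (-1 + w)/9 = 2 + (-1/9 + w/9) = 17/9 + w/9)
I(Z) = -5 + 5*Z/3 (I(Z) = (17/9 + (1/9)*(-2))*(Z - 3) = (17/9 - 2/9)*(-3 + Z) = 5*(-3 + Z)/3 = -5 + 5*Z/3)
r(3, 8) + (-50 + 18)*I(5) = (7 + 9*3*8) + (-50 + 18)*(-5 + (5/3)*5) = (7 + 216) - 32*(-5 + 25/3) = 223 - 32*10/3 = 223 - 320/3 = 349/3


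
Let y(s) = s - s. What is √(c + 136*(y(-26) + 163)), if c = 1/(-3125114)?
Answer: √216500169984970214/3125114 ≈ 148.89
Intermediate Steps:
y(s) = 0
c = -1/3125114 ≈ -3.1999e-7
√(c + 136*(y(-26) + 163)) = √(-1/3125114 + 136*(0 + 163)) = √(-1/3125114 + 136*163) = √(-1/3125114 + 22168) = √(69277527151/3125114) = √216500169984970214/3125114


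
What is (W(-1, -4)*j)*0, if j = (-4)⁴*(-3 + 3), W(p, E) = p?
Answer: 0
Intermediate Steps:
j = 0 (j = 256*0 = 0)
(W(-1, -4)*j)*0 = -1*0*0 = 0*0 = 0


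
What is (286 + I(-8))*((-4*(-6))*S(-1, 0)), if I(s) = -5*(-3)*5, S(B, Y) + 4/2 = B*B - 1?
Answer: -17328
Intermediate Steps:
S(B, Y) = -3 + B**2 (S(B, Y) = -2 + (B*B - 1) = -2 + (B**2 - 1) = -2 + (-1 + B**2) = -3 + B**2)
I(s) = 75 (I(s) = 15*5 = 75)
(286 + I(-8))*((-4*(-6))*S(-1, 0)) = (286 + 75)*((-4*(-6))*(-3 + (-1)**2)) = 361*(24*(-3 + 1)) = 361*(24*(-2)) = 361*(-48) = -17328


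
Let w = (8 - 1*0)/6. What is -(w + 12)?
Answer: -40/3 ≈ -13.333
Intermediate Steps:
w = 4/3 (w = (8 + 0)*(1/6) = 8*(1/6) = 4/3 ≈ 1.3333)
-(w + 12) = -(4/3 + 12) = -1*40/3 = -40/3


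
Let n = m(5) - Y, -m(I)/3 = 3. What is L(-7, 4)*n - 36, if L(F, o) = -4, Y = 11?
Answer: 44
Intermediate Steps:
m(I) = -9 (m(I) = -3*3 = -9)
n = -20 (n = -9 - 1*11 = -9 - 11 = -20)
L(-7, 4)*n - 36 = -4*(-20) - 36 = 80 - 36 = 44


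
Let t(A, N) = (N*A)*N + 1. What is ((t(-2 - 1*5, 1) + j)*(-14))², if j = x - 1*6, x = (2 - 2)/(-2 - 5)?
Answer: 28224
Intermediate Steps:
x = 0 (x = 0/(-7) = 0*(-⅐) = 0)
t(A, N) = 1 + A*N² (t(A, N) = (A*N)*N + 1 = A*N² + 1 = 1 + A*N²)
j = -6 (j = 0 - 1*6 = 0 - 6 = -6)
((t(-2 - 1*5, 1) + j)*(-14))² = (((1 + (-2 - 1*5)*1²) - 6)*(-14))² = (((1 + (-2 - 5)*1) - 6)*(-14))² = (((1 - 7*1) - 6)*(-14))² = (((1 - 7) - 6)*(-14))² = ((-6 - 6)*(-14))² = (-12*(-14))² = 168² = 28224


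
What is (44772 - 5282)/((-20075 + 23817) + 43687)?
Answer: 39490/47429 ≈ 0.83261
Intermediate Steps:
(44772 - 5282)/((-20075 + 23817) + 43687) = 39490/(3742 + 43687) = 39490/47429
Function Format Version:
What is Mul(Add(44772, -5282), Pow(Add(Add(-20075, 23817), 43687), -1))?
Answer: Rational(39490, 47429) ≈ 0.83261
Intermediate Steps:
Mul(Add(44772, -5282), Pow(Add(Add(-20075, 23817), 43687), -1)) = Mul(39490, Pow(Add(3742, 43687), -1)) = Mul(39490, Pow(47429, -1)) = Mul(39490, Rational(1, 47429)) = Rational(39490, 47429)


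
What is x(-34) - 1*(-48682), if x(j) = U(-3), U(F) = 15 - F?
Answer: 48700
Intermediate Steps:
x(j) = 18 (x(j) = 15 - 1*(-3) = 15 + 3 = 18)
x(-34) - 1*(-48682) = 18 - 1*(-48682) = 18 + 48682 = 48700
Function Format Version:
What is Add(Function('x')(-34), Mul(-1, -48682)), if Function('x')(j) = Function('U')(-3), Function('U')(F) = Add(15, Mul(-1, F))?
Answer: 48700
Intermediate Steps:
Function('x')(j) = 18 (Function('x')(j) = Add(15, Mul(-1, -3)) = Add(15, 3) = 18)
Add(Function('x')(-34), Mul(-1, -48682)) = Add(18, Mul(-1, -48682)) = Add(18, 48682) = 48700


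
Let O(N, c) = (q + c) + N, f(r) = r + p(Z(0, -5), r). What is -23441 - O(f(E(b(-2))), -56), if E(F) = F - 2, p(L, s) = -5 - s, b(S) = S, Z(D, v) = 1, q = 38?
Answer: -23418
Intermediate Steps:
E(F) = -2 + F
f(r) = -5 (f(r) = r + (-5 - r) = -5)
O(N, c) = 38 + N + c (O(N, c) = (38 + c) + N = 38 + N + c)
-23441 - O(f(E(b(-2))), -56) = -23441 - (38 - 5 - 56) = -23441 - 1*(-23) = -23441 + 23 = -23418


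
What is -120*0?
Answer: 0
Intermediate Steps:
-120*0 = -30*0 = 0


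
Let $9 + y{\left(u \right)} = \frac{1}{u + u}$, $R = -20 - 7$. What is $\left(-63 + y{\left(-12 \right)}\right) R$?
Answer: $\frac{15561}{8} \approx 1945.1$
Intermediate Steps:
$R = -27$
$y{\left(u \right)} = -9 + \frac{1}{2 u}$ ($y{\left(u \right)} = -9 + \frac{1}{u + u} = -9 + \frac{1}{2 u}$)
$\left(-63 + y{\left(-12 \right)}\right) R = \left(-63 - \left(9 - \frac{1}{2 \left(-12\right)}\right)\right) \left(-27\right) = \left(-63 + \left(-9 + \frac{1}{2} \left(- \frac{1}{12}\right)\right)\right) \left(-27\right) = \left(-63 - \frac{217}{24}\right) \left(-27\right) = \left(- \frac{1729}{24}\right) \left(-27\right) = \frac{15561}{8}$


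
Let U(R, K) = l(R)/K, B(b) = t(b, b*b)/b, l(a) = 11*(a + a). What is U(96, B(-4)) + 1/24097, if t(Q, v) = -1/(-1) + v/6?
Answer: -55519487/24097 ≈ -2304.0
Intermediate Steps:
t(Q, v) = 1 + v/6 (t(Q, v) = -1*(-1) + v*(⅙) = 1 + v/6)
l(a) = 22*a (l(a) = 11*(2*a) = 22*a)
B(b) = (1 + b²/6)/b (B(b) = (1 + (b*b)/6)/b = (1 + b²/6)/b)
U(R, K) = 22*R/K (U(R, K) = (22*R)/K = 22*R/K)
U(96, B(-4)) + 1/24097 = 22*96/(1/(-4) + (⅙)*(-4)) + 1/24097 = 22*96/(-¼ - ⅔) + 1/24097 = 22*96/(-11/12) + 1/24097 = 22*96*(-12/11) + 1/24097 = -2304 + 1/24097 = -55519487/24097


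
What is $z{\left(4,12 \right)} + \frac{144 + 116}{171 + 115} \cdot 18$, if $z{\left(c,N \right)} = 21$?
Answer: $\frac{411}{11} \approx 37.364$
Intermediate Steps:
$z{\left(4,12 \right)} + \frac{144 + 116}{171 + 115} \cdot 18 = 21 + \frac{144 + 116}{171 + 115} \cdot 18 = 21 + \frac{260}{286} \cdot 18 = 21 + 260 \cdot \frac{1}{286} \cdot 18 = 21 + \frac{10}{11} \cdot 18 = 21 + \frac{180}{11} = \frac{411}{11}$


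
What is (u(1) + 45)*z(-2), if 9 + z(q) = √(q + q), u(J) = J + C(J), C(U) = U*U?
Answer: -423 + 94*I ≈ -423.0 + 94.0*I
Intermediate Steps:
C(U) = U²
u(J) = J + J²
z(q) = -9 + √2*√q (z(q) = -9 + √(q + q) = -9 + √(2*q) = -9 + √2*√q)
(u(1) + 45)*z(-2) = (1*(1 + 1) + 45)*(-9 + √2*√(-2)) = (1*2 + 45)*(-9 + √2*(I*√2)) = (2 + 45)*(-9 + 2*I) = 47*(-9 + 2*I) = -423 + 94*I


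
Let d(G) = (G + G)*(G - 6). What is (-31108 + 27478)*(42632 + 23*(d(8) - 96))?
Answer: -149410800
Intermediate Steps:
d(G) = 2*G*(-6 + G) (d(G) = (2*G)*(-6 + G) = 2*G*(-6 + G))
(-31108 + 27478)*(42632 + 23*(d(8) - 96)) = (-31108 + 27478)*(42632 + 23*(2*8*(-6 + 8) - 96)) = -3630*(42632 + 23*(2*8*2 - 96)) = -3630*(42632 + 23*(32 - 96)) = -3630*(42632 + 23*(-64)) = -3630*(42632 - 1472) = -3630*41160 = -149410800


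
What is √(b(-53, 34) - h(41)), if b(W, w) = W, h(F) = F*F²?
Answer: I*√68974 ≈ 262.63*I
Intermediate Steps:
h(F) = F³
√(b(-53, 34) - h(41)) = √(-53 - 1*41³) = √(-53 - 1*68921) = √(-53 - 68921) = √(-68974) = I*√68974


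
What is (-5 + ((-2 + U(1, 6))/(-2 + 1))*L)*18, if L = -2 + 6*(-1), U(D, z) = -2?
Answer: -666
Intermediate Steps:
L = -8 (L = -2 - 6 = -8)
(-5 + ((-2 + U(1, 6))/(-2 + 1))*L)*18 = (-5 + ((-2 - 2)/(-2 + 1))*(-8))*18 = (-5 - 4/(-1)*(-8))*18 = (-5 - 4*(-1)*(-8))*18 = (-5 + 4*(-8))*18 = (-5 - 32)*18 = -37*18 = -666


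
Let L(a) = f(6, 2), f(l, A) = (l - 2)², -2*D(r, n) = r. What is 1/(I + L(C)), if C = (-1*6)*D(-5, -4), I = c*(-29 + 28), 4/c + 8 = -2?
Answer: 5/82 ≈ 0.060976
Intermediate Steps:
c = -⅖ (c = 4/(-8 - 2) = 4/(-10) = 4*(-⅒) = -⅖ ≈ -0.40000)
D(r, n) = -r/2
f(l, A) = (-2 + l)²
I = ⅖ (I = -2*(-29 + 28)/5 = -⅖*(-1) = ⅖ ≈ 0.40000)
C = -15 (C = (-1*6)*(-½*(-5)) = -6*5/2 = -15)
L(a) = 16 (L(a) = (-2 + 6)² = 4² = 16)
1/(I + L(C)) = 1/(⅖ + 16) = 1/(82/5) = 5/82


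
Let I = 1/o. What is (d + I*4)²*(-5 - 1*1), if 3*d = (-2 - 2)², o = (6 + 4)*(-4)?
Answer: -24649/150 ≈ -164.33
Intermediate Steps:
o = -40 (o = 10*(-4) = -40)
I = -1/40 (I = 1/(-40) = -1/40 ≈ -0.025000)
d = 16/3 (d = (-2 - 2)²/3 = (⅓)*(-4)² = (⅓)*16 = 16/3 ≈ 5.3333)
(d + I*4)²*(-5 - 1*1) = (16/3 - 1/40*4)²*(-5 - 1*1) = (16/3 - ⅒)²*(-5 - 1) = (157/30)²*(-6) = (24649/900)*(-6) = -24649/150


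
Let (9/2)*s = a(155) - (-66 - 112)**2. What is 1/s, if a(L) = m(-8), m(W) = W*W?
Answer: -3/21080 ≈ -0.00014231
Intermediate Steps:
m(W) = W**2
a(L) = 64 (a(L) = (-8)**2 = 64)
s = -21080/3 (s = 2*(64 - (-66 - 112)**2)/9 = 2*(64 - 1*(-178)**2)/9 = 2*(64 - 1*31684)/9 = 2*(64 - 31684)/9 = (2/9)*(-31620) = -21080/3 ≈ -7026.7)
1/s = 1/(-21080/3) = -3/21080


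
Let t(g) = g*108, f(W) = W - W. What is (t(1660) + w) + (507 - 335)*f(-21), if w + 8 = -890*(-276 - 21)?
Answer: 443602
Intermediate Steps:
w = 264322 (w = -8 - 890*(-276 - 21) = -8 - 890*(-297) = -8 + 264330 = 264322)
f(W) = 0
t(g) = 108*g
(t(1660) + w) + (507 - 335)*f(-21) = (108*1660 + 264322) + (507 - 335)*0 = (179280 + 264322) + 172*0 = 443602 + 0 = 443602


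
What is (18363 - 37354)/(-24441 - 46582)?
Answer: 18991/71023 ≈ 0.26739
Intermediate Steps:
(18363 - 37354)/(-24441 - 46582) = -18991/(-71023) = -18991*(-1/71023) = 18991/71023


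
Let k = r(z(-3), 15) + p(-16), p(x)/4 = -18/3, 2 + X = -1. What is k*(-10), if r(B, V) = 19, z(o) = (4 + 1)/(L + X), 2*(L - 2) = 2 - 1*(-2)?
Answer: 50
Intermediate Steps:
X = -3 (X = -2 - 1 = -3)
L = 4 (L = 2 + (2 - 1*(-2))/2 = 2 + (2 + 2)/2 = 2 + (½)*4 = 2 + 2 = 4)
z(o) = 5 (z(o) = (4 + 1)/(4 - 3) = 5/1 = 5*1 = 5)
p(x) = -24 (p(x) = 4*(-18/3) = 4*(-18*⅓) = 4*(-6) = -24)
k = -5 (k = 19 - 24 = -5)
k*(-10) = -5*(-10) = 50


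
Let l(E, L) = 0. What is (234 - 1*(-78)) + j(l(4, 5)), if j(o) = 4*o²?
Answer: 312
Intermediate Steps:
(234 - 1*(-78)) + j(l(4, 5)) = (234 - 1*(-78)) + 4*0² = (234 + 78) + 4*0 = 312 + 0 = 312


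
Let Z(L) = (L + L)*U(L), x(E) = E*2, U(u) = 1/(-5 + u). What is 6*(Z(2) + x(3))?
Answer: 28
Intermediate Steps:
x(E) = 2*E
Z(L) = 2*L/(-5 + L) (Z(L) = (L + L)/(-5 + L) = (2*L)/(-5 + L) = 2*L/(-5 + L))
6*(Z(2) + x(3)) = 6*(2*2/(-5 + 2) + 2*3) = 6*(2*2/(-3) + 6) = 6*(2*2*(-1/3) + 6) = 6*(-4/3 + 6) = 6*(14/3) = 28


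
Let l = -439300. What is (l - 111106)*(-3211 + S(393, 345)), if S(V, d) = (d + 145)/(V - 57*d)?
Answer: 8515177387523/4818 ≈ 1.7674e+9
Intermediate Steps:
S(V, d) = (145 + d)/(V - 57*d)
(l - 111106)*(-3211 + S(393, 345)) = (-439300 - 111106)*(-3211 + (145 + 345)/(393 - 57*345)) = -550406*(-3211 + 490/(393 - 19665)) = -550406*(-3211 + 490/(-19272)) = -550406*(-3211 - 1/19272*490) = -550406*(-3211 - 245/9636) = -550406*(-30941441/9636) = 8515177387523/4818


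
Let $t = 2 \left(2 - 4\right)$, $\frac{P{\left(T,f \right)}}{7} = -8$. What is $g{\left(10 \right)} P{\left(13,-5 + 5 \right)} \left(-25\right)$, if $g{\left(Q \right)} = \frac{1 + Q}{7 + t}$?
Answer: $\frac{15400}{3} \approx 5133.3$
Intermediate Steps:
$P{\left(T,f \right)} = -56$ ($P{\left(T,f \right)} = 7 \left(-8\right) = -56$)
$t = -4$ ($t = 2 \left(-2\right) = -4$)
$g{\left(Q \right)} = \frac{1}{3} + \frac{Q}{3}$ ($g{\left(Q \right)} = \frac{1 + Q}{7 - 4} = \frac{1 + Q}{3} = \left(1 + Q\right) \frac{1}{3} = \frac{1}{3} + \frac{Q}{3}$)
$g{\left(10 \right)} P{\left(13,-5 + 5 \right)} \left(-25\right) = \left(\frac{1}{3} + \frac{1}{3} \cdot 10\right) \left(-56\right) \left(-25\right) = \left(\frac{1}{3} + \frac{10}{3}\right) \left(-56\right) \left(-25\right) = \frac{11}{3} \left(-56\right) \left(-25\right) = \left(- \frac{616}{3}\right) \left(-25\right) = \frac{15400}{3}$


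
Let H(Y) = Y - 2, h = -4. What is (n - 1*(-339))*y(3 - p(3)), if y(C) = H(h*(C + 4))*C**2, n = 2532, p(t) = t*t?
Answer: 620136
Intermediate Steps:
p(t) = t**2
H(Y) = -2 + Y
y(C) = C**2*(-18 - 4*C) (y(C) = (-2 - 4*(C + 4))*C**2 = (-2 - 4*(4 + C))*C**2 = (-2 + (-16 - 4*C))*C**2 = (-18 - 4*C)*C**2 = C**2*(-18 - 4*C))
(n - 1*(-339))*y(3 - p(3)) = (2532 - 1*(-339))*((3 - 1*3**2)**2*(-18 - 4*(3 - 1*3**2))) = (2532 + 339)*((3 - 1*9)**2*(-18 - 4*(3 - 1*9))) = 2871*((3 - 9)**2*(-18 - 4*(3 - 9))) = 2871*((-6)**2*(-18 - 4*(-6))) = 2871*(36*(-18 + 24)) = 2871*(36*6) = 2871*216 = 620136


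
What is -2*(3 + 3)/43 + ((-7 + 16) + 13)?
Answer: 934/43 ≈ 21.721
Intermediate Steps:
-2*(3 + 3)/43 + ((-7 + 16) + 13) = -2*6*(1/43) + (9 + 13) = -12*1/43 + 22 = -12/43 + 22 = 934/43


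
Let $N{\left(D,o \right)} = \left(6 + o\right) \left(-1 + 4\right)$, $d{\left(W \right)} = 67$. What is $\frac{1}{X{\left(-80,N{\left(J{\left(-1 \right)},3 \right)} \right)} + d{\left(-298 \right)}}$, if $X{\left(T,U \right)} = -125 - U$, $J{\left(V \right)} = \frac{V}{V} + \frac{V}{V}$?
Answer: $- \frac{1}{85} \approx -0.011765$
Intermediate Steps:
$J{\left(V \right)} = 2$ ($J{\left(V \right)} = 1 + 1 = 2$)
$N{\left(D,o \right)} = 18 + 3 o$ ($N{\left(D,o \right)} = \left(6 + o\right) 3 = 18 + 3 o$)
$\frac{1}{X{\left(-80,N{\left(J{\left(-1 \right)},3 \right)} \right)} + d{\left(-298 \right)}} = \frac{1}{\left(-125 - \left(18 + 3 \cdot 3\right)\right) + 67} = \frac{1}{\left(-125 - \left(18 + 9\right)\right) + 67} = \frac{1}{\left(-125 - 27\right) + 67} = \frac{1}{-152 + 67} = \frac{1}{-85} = - \frac{1}{85}$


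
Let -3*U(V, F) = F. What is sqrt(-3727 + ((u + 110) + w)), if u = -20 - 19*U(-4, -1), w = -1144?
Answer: I*sqrt(43086)/3 ≈ 69.191*I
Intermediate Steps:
U(V, F) = -F/3
u = -79/3 (u = -20 - (-19)*(-1)/3 = -20 - 19*1/3 = -20 - 19/3 = -79/3 ≈ -26.333)
sqrt(-3727 + ((u + 110) + w)) = sqrt(-3727 + ((-79/3 + 110) - 1144)) = sqrt(-3727 + (251/3 - 1144)) = sqrt(-3727 - 3181/3) = sqrt(-14362/3) = I*sqrt(43086)/3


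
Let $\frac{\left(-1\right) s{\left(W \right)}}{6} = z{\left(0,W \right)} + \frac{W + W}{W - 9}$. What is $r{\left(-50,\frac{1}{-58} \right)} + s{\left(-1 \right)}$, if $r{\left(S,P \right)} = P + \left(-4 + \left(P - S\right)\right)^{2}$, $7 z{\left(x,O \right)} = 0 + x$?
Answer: $\frac{35543971}{16820} \approx 2113.2$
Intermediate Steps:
$z{\left(x,O \right)} = \frac{x}{7}$ ($z{\left(x,O \right)} = \frac{0 + x}{7} = \frac{x}{7}$)
$r{\left(S,P \right)} = P + \left(-4 + P - S\right)^{2}$
$s{\left(W \right)} = - \frac{12 W}{-9 + W}$ ($s{\left(W \right)} = - 6 \left(\frac{1}{7} \cdot 0 + \frac{W + W}{W - 9}\right) = - 6 \left(0 + \frac{2 W}{-9 + W}\right) = - 6 \frac{2 W}{-9 + W} = - \frac{12 W}{-9 + W}$)
$r{\left(-50,\frac{1}{-58} \right)} + s{\left(-1 \right)} = \left(\frac{1}{-58} + \left(4 - 50 - \frac{1}{-58}\right)^{2}\right) - - \frac{12}{-9 - 1} = \left(- \frac{1}{58} + \left(4 - 50 - - \frac{1}{58}\right)^{2}\right) - - \frac{12}{-10} = \left(- \frac{1}{58} + \left(4 - 50 + \frac{1}{58}\right)^{2}\right) - \left(-12\right) \left(- \frac{1}{10}\right) = \left(- \frac{1}{58} + \left(- \frac{2667}{58}\right)^{2}\right) - \frac{6}{5} = \left(- \frac{1}{58} + \frac{7112889}{3364}\right) - \frac{6}{5} = \frac{7112831}{3364} - \frac{6}{5} = \frac{35543971}{16820}$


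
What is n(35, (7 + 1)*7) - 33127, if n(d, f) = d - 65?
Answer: -33157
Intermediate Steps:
n(d, f) = -65 + d
n(35, (7 + 1)*7) - 33127 = (-65 + 35) - 33127 = -30 - 33127 = -33157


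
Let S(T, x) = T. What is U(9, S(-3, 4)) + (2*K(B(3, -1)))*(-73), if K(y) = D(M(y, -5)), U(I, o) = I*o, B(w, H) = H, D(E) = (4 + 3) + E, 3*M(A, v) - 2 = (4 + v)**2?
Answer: -1195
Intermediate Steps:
M(A, v) = 2/3 + (4 + v)**2/3
D(E) = 7 + E
K(y) = 8 (K(y) = 7 + (2/3 + (4 - 5)**2/3) = 7 + (2/3 + (1/3)*(-1)**2) = 7 + (2/3 + (1/3)*1) = 7 + (2/3 + 1/3) = 7 + 1 = 8)
U(9, S(-3, 4)) + (2*K(B(3, -1)))*(-73) = 9*(-3) + (2*8)*(-73) = -27 + 16*(-73) = -27 - 1168 = -1195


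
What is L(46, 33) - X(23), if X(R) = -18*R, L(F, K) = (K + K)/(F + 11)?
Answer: 7888/19 ≈ 415.16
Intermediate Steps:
L(F, K) = 2*K/(11 + F) (L(F, K) = (2*K)/(11 + F) = 2*K/(11 + F))
L(46, 33) - X(23) = 2*33/(11 + 46) - (-18)*23 = 2*33/57 - 1*(-414) = 2*33*(1/57) + 414 = 22/19 + 414 = 7888/19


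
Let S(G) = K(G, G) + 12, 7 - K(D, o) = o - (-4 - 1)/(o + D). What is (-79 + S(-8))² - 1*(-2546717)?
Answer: 652643481/256 ≈ 2.5494e+6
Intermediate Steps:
K(D, o) = 7 - o - 5/(D + o) (K(D, o) = 7 - (o - (-4 - 1)/(o + D)) = 7 - (o - (-5)/(D + o)) = 7 - (o + 5/(D + o)) = 7 + (-o - 5/(D + o)) = 7 - o - 5/(D + o))
S(G) = 12 + (-5 - 2*G² + 14*G)/(2*G) (S(G) = (-5 - G² + 7*G + 7*G - G*G)/(G + G) + 12 = (-5 - G² + 7*G + 7*G - G²)/((2*G)) + 12 = (1/(2*G))*(-5 - 2*G² + 14*G) + 12 = (-5 - 2*G² + 14*G)/(2*G) + 12 = 12 + (-5 - 2*G² + 14*G)/(2*G))
(-79 + S(-8))² - 1*(-2546717) = (-79 + (19 - 1*(-8) - 5/2/(-8)))² - 1*(-2546717) = (-79 + (19 + 8 - 5/2*(-⅛)))² + 2546717 = (-79 + (19 + 8 + 5/16))² + 2546717 = (-79 + 437/16)² + 2546717 = (-827/16)² + 2546717 = 683929/256 + 2546717 = 652643481/256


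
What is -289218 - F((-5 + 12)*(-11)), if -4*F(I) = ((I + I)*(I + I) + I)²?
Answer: 557645449/4 ≈ 1.3941e+8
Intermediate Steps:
F(I) = -(I + 4*I²)²/4 (F(I) = -((I + I)*(I + I) + I)²/4 = -((2*I)*(2*I) + I)²/4 = -(4*I² + I)²/4 = -(I + 4*I²)²/4)
-289218 - F((-5 + 12)*(-11)) = -289218 - (-1)*((-5 + 12)*(-11))²*(1 + 4*((-5 + 12)*(-11)))²/4 = -289218 - (-1)*(7*(-11))²*(1 + 4*(7*(-11)))²/4 = -289218 - (-1)*(-77)²*(1 + 4*(-77))²/4 = -289218 - (-1)*5929*(1 - 308)²/4 = -289218 - (-1)*5929*(-307)²/4 = -289218 - (-1)*5929*94249/4 = -289218 - 1*(-558802321/4) = -289218 + 558802321/4 = 557645449/4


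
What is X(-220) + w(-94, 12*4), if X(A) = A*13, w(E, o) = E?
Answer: -2954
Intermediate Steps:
X(A) = 13*A
X(-220) + w(-94, 12*4) = 13*(-220) - 94 = -2860 - 94 = -2954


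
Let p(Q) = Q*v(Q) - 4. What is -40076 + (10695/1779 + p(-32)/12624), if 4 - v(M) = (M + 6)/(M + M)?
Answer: -299965284439/7486032 ≈ -40070.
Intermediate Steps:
v(M) = 4 - (6 + M)/(2*M) (v(M) = 4 - (M + 6)/(M + M) = 4 - (6 + M)/(2*M))
p(Q) = -4 + Q*(7/2 - 3/Q) (p(Q) = Q*(7/2 - 3/Q) - 4 = -4 + Q*(7/2 - 3/Q))
-40076 + (10695/1779 + p(-32)/12624) = -40076 + (10695/1779 + (-7 + (7/2)*(-32))/12624) = -40076 + (10695*(1/1779) + (-7 - 112)*(1/12624)) = -40076 + (3565/593 - 119*1/12624) = -40076 + (3565/593 - 119/12624) = -40076 + 44933993/7486032 = -299965284439/7486032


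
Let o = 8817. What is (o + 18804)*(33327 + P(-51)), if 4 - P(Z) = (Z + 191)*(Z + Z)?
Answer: 1315063431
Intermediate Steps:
P(Z) = 4 - 2*Z*(191 + Z) (P(Z) = 4 - (Z + 191)*(Z + Z) = 4 - (191 + Z)*2*Z = 4 - 2*Z*(191 + Z))
(o + 18804)*(33327 + P(-51)) = (8817 + 18804)*(33327 + (4 - 382*(-51) - 2*(-51)²)) = 27621*(33327 + (4 + 19482 - 2*2601)) = 27621*(33327 + (4 + 19482 - 5202)) = 27621*(33327 + 14284) = 27621*47611 = 1315063431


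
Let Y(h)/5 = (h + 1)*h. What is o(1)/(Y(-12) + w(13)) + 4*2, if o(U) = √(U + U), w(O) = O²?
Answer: 8 + √2/829 ≈ 8.0017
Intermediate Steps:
Y(h) = 5*h*(1 + h) (Y(h) = 5*((h + 1)*h) = 5*((1 + h)*h) = 5*(h*(1 + h)) = 5*h*(1 + h))
o(U) = √2*√U (o(U) = √(2*U) = √2*√U)
o(1)/(Y(-12) + w(13)) + 4*2 = (√2*√1)/(5*(-12)*(1 - 12) + 13²) + 4*2 = (√2*1)/(5*(-12)*(-11) + 169) + 8 = √2/(660 + 169) + 8 = √2/829 + 8 = 8 + √2/829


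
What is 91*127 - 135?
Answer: 11422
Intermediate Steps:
91*127 - 135 = 11557 - 135 = 11422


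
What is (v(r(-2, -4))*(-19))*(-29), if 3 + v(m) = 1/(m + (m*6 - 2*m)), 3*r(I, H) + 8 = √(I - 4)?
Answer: -295887/175 - 1653*I*√6/350 ≈ -1690.8 - 11.569*I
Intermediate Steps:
r(I, H) = -8/3 + √(-4 + I)/3 (r(I, H) = -8/3 + √(I - 4)/3 = -8/3 + √(-4 + I)/3)
v(m) = -3 + 1/(5*m) (v(m) = -3 + 1/(m + (m*6 - 2*m)) = -3 + 1/(m + (6*m - 2*m)) = -3 + 1/(m + 4*m) = -3 + 1/(5*m))
(v(r(-2, -4))*(-19))*(-29) = ((-3 + 1/(5*(-8/3 + √(-4 - 2)/3)))*(-19))*(-29) = ((-3 + 1/(5*(-8/3 + √(-6)/3)))*(-19))*(-29) = ((-3 + 1/(5*(-8/3 + (I*√6)/3)))*(-19))*(-29) = ((-3 + 1/(5*(-8/3 + I*√6/3)))*(-19))*(-29) = (57 - 19/(5*(-8/3 + I*√6/3)))*(-29) = -1653 + 551/(5*(-8/3 + I*√6/3))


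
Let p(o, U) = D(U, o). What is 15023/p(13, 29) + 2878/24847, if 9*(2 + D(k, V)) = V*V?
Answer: 3359922907/3751897 ≈ 895.53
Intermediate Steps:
D(k, V) = -2 + V²/9 (D(k, V) = -2 + (V*V)/9 = -2 + V²/9)
p(o, U) = -2 + o²/9
15023/p(13, 29) + 2878/24847 = 15023/(-2 + (⅑)*13²) + 2878/24847 = 15023/(-2 + (⅑)*169) + 2878*(1/24847) = 15023/(-2 + 169/9) + 2878/24847 = 15023/(151/9) + 2878/24847 = 15023*(9/151) + 2878/24847 = 135207/151 + 2878/24847 = 3359922907/3751897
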